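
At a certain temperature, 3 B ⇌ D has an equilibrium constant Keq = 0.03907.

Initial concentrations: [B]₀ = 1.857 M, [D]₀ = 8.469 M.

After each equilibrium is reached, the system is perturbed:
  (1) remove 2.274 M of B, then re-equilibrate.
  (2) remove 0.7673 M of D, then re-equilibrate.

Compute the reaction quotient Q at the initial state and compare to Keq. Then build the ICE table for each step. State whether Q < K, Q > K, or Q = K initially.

Q₀ = 1.323; Q > K (proceeds reverse)

Q₀ = 1.323 vs Keq = 0.03907 ⇒ Q>K, reverse
Step 1:
                    B           D
  Initial       1.857       8.469
  Change        3.832      -1.277
  Equil         5.689       7.192
  solve Keq expr → x = -1.277; check Q = 0.03907
Then remove 2.274 M of B.
Step 2:
                    B           D
  Initial       3.415       7.192
  Change        2.085     -0.6949
  Equil         5.499       6.497
  solve Keq expr → x = -0.6949; check Q = 0.03907
Then remove 0.7673 M of D.
Step 3:
                    B           D
  Initial       5.499        5.73
  Change      -0.2048     0.06825
  Equil         5.294       5.798
  solve Keq expr → x = 0.06825; check Q = 0.03907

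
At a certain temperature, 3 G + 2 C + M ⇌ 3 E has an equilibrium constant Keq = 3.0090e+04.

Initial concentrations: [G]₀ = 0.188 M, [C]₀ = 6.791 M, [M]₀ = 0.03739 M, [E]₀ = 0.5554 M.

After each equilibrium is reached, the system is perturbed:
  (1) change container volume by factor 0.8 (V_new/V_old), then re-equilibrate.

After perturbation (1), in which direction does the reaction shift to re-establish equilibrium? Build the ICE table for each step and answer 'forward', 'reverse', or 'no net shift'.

Q₀ = 14.95 vs Keq = 3.0090e+04 ⇒ Q<K, forward
Step 1:
                   G          C          M          E
  I            0.188      6.791    0.03739     0.5554
  C          -0.1108   -0.07384   -0.03692     0.1108
  E          0.07725      6.717 4.7237e-04     0.6662
  solve Keq expr → x = 0.03692; check Q = 3.0090e+04
Then change container volume by factor 0.8 (V_new/V_old).
Step 2:
                   G          C          M          E
  I          0.09656      8.396 5.9046e-04     0.8327
  C       -8.3748e-04 -5.5832e-04 -2.7916e-04 8.3748e-04
  E          0.09572      8.396 3.1130e-04     0.8335
  solve Keq expr → x = 2.7916e-04; check Q = 3.0090e+04

Direction: forward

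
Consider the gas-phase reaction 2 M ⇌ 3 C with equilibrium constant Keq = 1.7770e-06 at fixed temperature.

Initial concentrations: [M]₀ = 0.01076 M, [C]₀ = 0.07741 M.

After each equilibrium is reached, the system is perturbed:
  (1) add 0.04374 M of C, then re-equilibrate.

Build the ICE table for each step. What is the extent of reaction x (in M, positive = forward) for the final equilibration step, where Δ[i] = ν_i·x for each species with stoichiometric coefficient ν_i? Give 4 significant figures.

x = -0.0144 M

Q₀ = 4.007 vs Keq = 1.7770e-06 ⇒ Q>K, reverse
Step 1:
                    M           C
  I           0.01076     0.07741
  C           0.05035    -0.07553
  E           0.06111    0.001879
  solve Keq expr → x = -0.02518; check Q = 1.7770e-06
Then add 0.04374 M of C.
Step 2:
                    M           C
  I           0.06111     0.04562
  C           0.02879    -0.04319
  E           0.08991    0.002431
  solve Keq expr → x = -0.0144; check Q = 1.7770e-06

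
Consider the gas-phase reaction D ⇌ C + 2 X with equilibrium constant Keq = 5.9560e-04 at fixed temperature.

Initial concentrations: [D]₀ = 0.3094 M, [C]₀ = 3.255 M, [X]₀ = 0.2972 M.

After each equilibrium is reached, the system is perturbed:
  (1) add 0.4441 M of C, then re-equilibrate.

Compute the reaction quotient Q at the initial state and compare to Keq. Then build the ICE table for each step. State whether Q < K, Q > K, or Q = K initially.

Q₀ = 0.9292; Q > K (proceeds reverse)

Q₀ = 0.9292 vs Keq = 5.9560e-04 ⇒ Q>K, reverse
Step 1:
                  D         C         X
  init       0.3094     3.255    0.2972
  Δ          0.1439   -0.1439   -0.2879
  eq         0.4533     3.111  0.009316
  solve Keq expr → x = -0.1439; check Q = 5.9560e-04
Then add 0.4441 M of C.
Step 2:
                  D         C         X
  init       0.4533     3.555  0.009316
  Δ       2.9902e-04 -2.9902e-04 -5.9804e-04
  eq         0.4536     3.555  0.008718
  solve Keq expr → x = -2.9902e-04; check Q = 5.9560e-04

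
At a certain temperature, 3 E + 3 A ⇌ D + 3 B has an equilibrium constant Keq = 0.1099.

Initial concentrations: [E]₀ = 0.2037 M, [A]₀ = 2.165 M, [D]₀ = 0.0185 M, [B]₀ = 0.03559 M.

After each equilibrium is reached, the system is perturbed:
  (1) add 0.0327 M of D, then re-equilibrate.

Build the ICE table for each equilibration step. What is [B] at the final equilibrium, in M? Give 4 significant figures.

[B]_eq = 0.1633 M

Q₀ = 9.7232e-06 vs Keq = 0.1099 ⇒ Q<K, forward
Step 1:
                  E         A         D         B
  init       0.2037     2.165    0.0185   0.03559
  Δ         -0.1342   -0.1342   0.04473    0.1342
  eq        0.06952     2.031   0.06323    0.1698
  solve Keq expr → x = 0.04473; check Q = 0.1099
Then add 0.0327 M of D.
Step 2:
                  E         A         D         B
  init      0.06952     2.031   0.09593    0.1698
  Δ        0.006487  0.006487 -0.002162 -0.006487
  eq        0.07601     2.037   0.09376    0.1633
  solve Keq expr → x = -0.002162; check Q = 0.1099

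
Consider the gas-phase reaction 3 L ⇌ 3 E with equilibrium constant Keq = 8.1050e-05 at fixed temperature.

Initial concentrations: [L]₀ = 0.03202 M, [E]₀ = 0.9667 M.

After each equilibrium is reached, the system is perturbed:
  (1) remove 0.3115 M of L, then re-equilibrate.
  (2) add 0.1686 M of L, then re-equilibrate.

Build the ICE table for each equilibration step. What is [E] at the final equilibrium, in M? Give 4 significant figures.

Q₀ = 2.7518e+04 vs Keq = 8.1050e-05 ⇒ Q>K, reverse
Step 1:
                    L           E
  Initial     0.03202      0.9667
  Change       0.9253     -0.9253
  Equil        0.9573     0.04143
  solve Keq expr → x = -0.3084; check Q = 8.1050e-05
Then remove 0.3115 M of L.
Step 2:
                    L           E
  Initial      0.6458     0.04143
  Change      0.01292    -0.01292
  Equil        0.6587     0.02851
  solve Keq expr → x = -0.004307; check Q = 8.1050e-05
Then add 0.1686 M of L.
Step 3:
                    L           E
  Initial      0.8273     0.02851
  Change    -0.006994    0.006994
  Equil        0.8203      0.0355
  solve Keq expr → x = 0.002331; check Q = 8.1050e-05

[E]_eq = 0.0355 M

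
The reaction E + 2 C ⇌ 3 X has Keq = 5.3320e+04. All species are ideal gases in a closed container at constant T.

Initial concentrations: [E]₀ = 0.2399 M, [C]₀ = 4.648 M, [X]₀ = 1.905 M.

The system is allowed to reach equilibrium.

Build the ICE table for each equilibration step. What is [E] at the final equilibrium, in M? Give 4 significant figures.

Q₀ = 1.334 vs Keq = 5.3320e+04 ⇒ Q<K, forward
Step 1:
                   E          C          X
  I           0.2399      4.648      1.905
  C          -0.2399    -0.4798     0.7196
  E       1.9517e-05      4.168      2.625
  solve Keq expr → x = 0.2399; check Q = 5.3320e+04

[E]_eq = 1.9517e-05 M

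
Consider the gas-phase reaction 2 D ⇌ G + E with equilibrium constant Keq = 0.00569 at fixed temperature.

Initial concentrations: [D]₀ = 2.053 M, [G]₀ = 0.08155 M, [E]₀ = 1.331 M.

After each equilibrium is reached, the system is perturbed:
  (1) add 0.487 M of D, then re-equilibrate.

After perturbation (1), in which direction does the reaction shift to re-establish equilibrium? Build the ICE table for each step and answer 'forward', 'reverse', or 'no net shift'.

Q₀ = 0.02575 vs Keq = 0.00569 ⇒ Q>K, reverse
Step 1:
                   D          G          E
  init         2.053    0.08155      1.331
  Δ           0.1208   -0.06039   -0.06039
  eq           2.174    0.02116      1.271
  solve Keq expr → x = -0.06039; check Q = 0.00569
Then add 0.487 M of D.
Step 2:
                   D          G          E
  init         2.661    0.02116      1.271
  Δ         -0.01967   0.009836   0.009836
  eq           2.641      0.031       1.28
  solve Keq expr → x = 0.009836; check Q = 0.00569

Direction: forward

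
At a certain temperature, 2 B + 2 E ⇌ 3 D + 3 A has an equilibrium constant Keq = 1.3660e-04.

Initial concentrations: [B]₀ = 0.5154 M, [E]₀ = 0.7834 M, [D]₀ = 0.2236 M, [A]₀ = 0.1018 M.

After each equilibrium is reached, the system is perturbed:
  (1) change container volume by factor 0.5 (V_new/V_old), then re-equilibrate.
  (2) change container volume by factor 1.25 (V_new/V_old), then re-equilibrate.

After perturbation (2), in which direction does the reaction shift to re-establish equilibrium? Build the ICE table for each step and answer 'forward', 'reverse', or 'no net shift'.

Q₀ = 7.2344e-05 vs Keq = 1.3660e-04 ⇒ Q<K, forward
Step 1:
                    B           E           D           A
  I            0.5154      0.7834      0.2236      0.1018
  C         -0.009432   -0.009432     0.01415     0.01415
  E             0.506       0.774      0.2377      0.1159
  solve Keq expr → x = 0.004716; check Q = 1.3660e-04
Then change container volume by factor 0.5 (V_new/V_old).
Step 2:
                    B           E           D           A
  I             1.012       1.548      0.4755      0.2319
  C           0.03887     0.03887    -0.05831    -0.05831
  E             1.051       1.587      0.4172      0.1736
  solve Keq expr → x = -0.01944; check Q = 1.3660e-04
Then change container volume by factor 1.25 (V_new/V_old).
Step 3:
                    B           E           D           A
  I            0.8406       1.269      0.3337      0.1389
  C         -0.009285   -0.009285     0.01393     0.01393
  E            0.8314        1.26      0.3477      0.1528
  solve Keq expr → x = 0.004643; check Q = 1.3660e-04

Direction: forward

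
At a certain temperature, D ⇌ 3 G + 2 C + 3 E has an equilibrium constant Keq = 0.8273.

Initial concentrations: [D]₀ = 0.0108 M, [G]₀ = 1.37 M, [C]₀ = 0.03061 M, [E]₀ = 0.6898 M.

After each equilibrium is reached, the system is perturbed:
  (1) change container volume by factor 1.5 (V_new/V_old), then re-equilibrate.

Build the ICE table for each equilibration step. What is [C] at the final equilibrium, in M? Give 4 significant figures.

[C]_eq = 0.03454 M

Q₀ = 0.07322 vs Keq = 0.8273 ⇒ Q<K, forward
Step 1:
                    D           G           C           E
  init         0.0108        1.37     0.03061      0.6898
  Δ         -0.008167      0.0245     0.01633      0.0245
  eq         0.002633       1.395     0.04694      0.7143
  solve Keq expr → x = 0.008167; check Q = 0.8273
Then change container volume by factor 1.5 (V_new/V_old).
Step 2:
                    D           G           C           E
  init       0.001755      0.9297      0.0313      0.4762
  Δ         -0.001624    0.004872    0.003248    0.004872
  eq       1.3108e-04      0.9345     0.03454      0.4811
  solve Keq expr → x = 0.001624; check Q = 0.8273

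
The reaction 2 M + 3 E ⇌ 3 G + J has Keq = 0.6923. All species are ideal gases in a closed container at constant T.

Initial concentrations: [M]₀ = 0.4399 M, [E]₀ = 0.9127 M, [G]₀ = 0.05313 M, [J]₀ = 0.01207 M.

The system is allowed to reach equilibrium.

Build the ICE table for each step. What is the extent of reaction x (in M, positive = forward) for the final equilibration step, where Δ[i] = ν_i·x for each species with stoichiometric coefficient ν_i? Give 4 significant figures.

Q₀ = 1.2304e-05 vs Keq = 0.6923 ⇒ Q<K, forward
Step 1:
                   M          E          G          J
  I           0.4399     0.9127    0.05313    0.01207
  C          -0.2189    -0.3284     0.3284     0.1095
  E            0.221     0.5843     0.3815     0.1215
  solve Keq expr → x = 0.1095; check Q = 0.6923

x = 0.1095 M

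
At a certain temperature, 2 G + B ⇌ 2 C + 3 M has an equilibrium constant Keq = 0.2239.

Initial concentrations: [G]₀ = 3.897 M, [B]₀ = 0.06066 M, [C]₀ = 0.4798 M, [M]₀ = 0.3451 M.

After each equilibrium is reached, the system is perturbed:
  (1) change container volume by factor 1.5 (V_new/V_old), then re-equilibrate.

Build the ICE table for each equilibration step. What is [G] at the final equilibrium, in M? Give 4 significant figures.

Q₀ = 0.01027 vs Keq = 0.2239 ⇒ Q<K, forward
Step 1:
                  G         B         C         M
  I           3.897   0.06066    0.4798    0.3451
  C        -0.09701  -0.04851   0.09701    0.1455
  E             3.8   0.01215    0.5768    0.4906
  solve Keq expr → x = 0.04851; check Q = 0.2239
Then change container volume by factor 1.5 (V_new/V_old).
Step 2:
                  G         B         C         M
  I           2.533  0.008102    0.3845    0.3271
  C       -0.007819 -0.003909  0.007819   0.01173
  E           2.526  0.004193    0.3924    0.3388
  solve Keq expr → x = 0.003909; check Q = 0.2239

[G]_eq = 2.526 M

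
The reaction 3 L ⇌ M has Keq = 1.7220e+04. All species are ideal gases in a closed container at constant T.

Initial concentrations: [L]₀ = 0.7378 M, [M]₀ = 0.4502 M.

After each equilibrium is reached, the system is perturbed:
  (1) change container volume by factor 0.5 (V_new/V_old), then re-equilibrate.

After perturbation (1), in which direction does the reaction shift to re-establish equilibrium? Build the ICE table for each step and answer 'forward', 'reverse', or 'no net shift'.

Direction: forward

Q₀ = 1.121 vs Keq = 1.7220e+04 ⇒ Q<K, forward
Step 1:
                  L         M
  I          0.7378    0.4502
  C         -0.7037    0.2346
  E         0.03413    0.6848
  solve Keq expr → x = 0.2346; check Q = 1.7220e+04
Then change container volume by factor 0.5 (V_new/V_old).
Step 2:
                  L         M
  I         0.06826      1.37
  C        -0.02517  0.008391
  E         0.04309     1.378
  solve Keq expr → x = 0.008391; check Q = 1.7220e+04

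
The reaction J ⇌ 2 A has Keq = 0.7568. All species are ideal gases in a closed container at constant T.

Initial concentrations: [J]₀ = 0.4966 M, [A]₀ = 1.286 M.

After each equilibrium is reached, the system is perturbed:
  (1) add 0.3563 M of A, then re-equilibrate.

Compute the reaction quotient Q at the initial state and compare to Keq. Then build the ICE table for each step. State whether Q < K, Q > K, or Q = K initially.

Q₀ = 3.33; Q > K (proceeds reverse)

Q₀ = 3.33 vs Keq = 0.7568 ⇒ Q>K, reverse
Step 1:
                    J           A
  init         0.4966       1.286
  Δ            0.2637     -0.5274
  eq           0.7603      0.7586
  solve Keq expr → x = -0.2637; check Q = 0.7568
Then add 0.3563 M of A.
Step 2:
                    J           A
  init         0.7603       1.115
  Δ            0.1438     -0.2877
  eq           0.9041      0.8272
  solve Keq expr → x = -0.1438; check Q = 0.7568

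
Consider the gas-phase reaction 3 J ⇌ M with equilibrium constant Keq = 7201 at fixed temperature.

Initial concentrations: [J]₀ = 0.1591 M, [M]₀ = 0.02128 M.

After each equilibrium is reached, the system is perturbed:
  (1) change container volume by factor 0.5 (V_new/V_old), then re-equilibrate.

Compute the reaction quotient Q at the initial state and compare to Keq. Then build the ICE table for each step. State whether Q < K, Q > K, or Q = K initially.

Q₀ = 5.284 vs Keq = 7201 ⇒ Q<K, forward
Step 1:
                  J         M
  init       0.1591   0.02128
  Δ          -0.138   0.04601
  eq        0.02106   0.06729
  solve Keq expr → x = 0.04601; check Q = 7201
Then change container volume by factor 0.5 (V_new/V_old).
Step 2:
                  J         M
  init      0.04213    0.1346
  Δ        -0.01526  0.005086
  eq        0.02687    0.1397
  solve Keq expr → x = 0.005086; check Q = 7201

Q₀ = 5.284; Q < K (proceeds forward)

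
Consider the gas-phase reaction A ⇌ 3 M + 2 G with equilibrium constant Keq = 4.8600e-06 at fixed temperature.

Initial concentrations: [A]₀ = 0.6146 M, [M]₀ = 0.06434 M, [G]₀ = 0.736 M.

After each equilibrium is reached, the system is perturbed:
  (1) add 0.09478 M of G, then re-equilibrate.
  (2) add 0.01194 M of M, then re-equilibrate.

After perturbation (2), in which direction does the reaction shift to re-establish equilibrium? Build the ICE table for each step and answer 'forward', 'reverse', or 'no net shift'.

Direction: reverse

Q₀ = 2.3475e-04 vs Keq = 4.8600e-06 ⇒ Q>K, reverse
Step 1:
                  A         M         G
  init       0.6146   0.06434     0.736
  Δ         0.01534  -0.04601  -0.03068
  eq         0.6299   0.01833    0.7053
  solve Keq expr → x = -0.01534; check Q = 4.8600e-06
Then add 0.09478 M of G.
Step 2:
                  A         M         G
  init       0.6299   0.01833    0.8001
  Δ       4.8646e-04 -0.001459 -9.7293e-04
  eq         0.6304   0.01687    0.7991
  solve Keq expr → x = -4.8646e-04; check Q = 4.8600e-06
Then add 0.01194 M of M.
Step 3:
                  A         M         G
  init       0.6304   0.02881    0.7991
  Δ        0.003931  -0.01179 -0.007862
  eq         0.6344   0.01701    0.7913
  solve Keq expr → x = -0.003931; check Q = 4.8600e-06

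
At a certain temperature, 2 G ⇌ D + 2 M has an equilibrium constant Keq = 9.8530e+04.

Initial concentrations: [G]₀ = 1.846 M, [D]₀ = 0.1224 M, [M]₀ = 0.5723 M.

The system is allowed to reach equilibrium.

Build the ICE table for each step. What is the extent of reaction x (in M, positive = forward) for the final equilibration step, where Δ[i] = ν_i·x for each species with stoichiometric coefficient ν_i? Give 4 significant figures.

Q₀ = 0.01176 vs Keq = 9.8530e+04 ⇒ Q<K, forward
Step 1:
                  G         D         M
  Initial     1.846    0.1224    0.5723
  Change     -1.838    0.9191     1.838
  Equil    0.007837     1.041      2.41
  solve Keq expr → x = 0.9191; check Q = 9.8530e+04

x = 0.9191 M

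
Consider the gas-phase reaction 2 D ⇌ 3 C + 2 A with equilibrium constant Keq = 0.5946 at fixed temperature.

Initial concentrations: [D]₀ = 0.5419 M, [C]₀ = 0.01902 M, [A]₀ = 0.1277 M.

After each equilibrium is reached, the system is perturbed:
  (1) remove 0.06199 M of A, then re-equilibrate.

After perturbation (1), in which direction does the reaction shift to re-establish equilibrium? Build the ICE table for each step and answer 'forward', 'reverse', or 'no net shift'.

Q₀ = 3.8210e-07 vs Keq = 0.5946 ⇒ Q<K, forward
Step 1:
                    D           C           A
  init         0.5419     0.01902      0.1277
  Δ           -0.3272      0.4908      0.3272
  eq           0.2147      0.5098      0.4549
  solve Keq expr → x = 0.1636; check Q = 0.5946
Then remove 0.06199 M of A.
Step 2:
                    D           C           A
  init         0.2147      0.5098      0.3929
  Δ          -0.01259     0.01888     0.01259
  eq           0.2021      0.5287      0.4055
  solve Keq expr → x = 0.006294; check Q = 0.5946

Direction: forward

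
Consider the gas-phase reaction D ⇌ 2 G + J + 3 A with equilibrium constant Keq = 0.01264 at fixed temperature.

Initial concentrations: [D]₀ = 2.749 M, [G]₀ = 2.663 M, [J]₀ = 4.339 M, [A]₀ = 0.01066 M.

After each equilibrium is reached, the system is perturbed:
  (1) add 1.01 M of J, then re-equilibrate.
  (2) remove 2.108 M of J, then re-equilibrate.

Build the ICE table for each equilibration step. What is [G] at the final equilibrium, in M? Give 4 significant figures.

[G]_eq = 2.731 M

Q₀ = 1.3559e-05 vs Keq = 0.01264 ⇒ Q<K, forward
Step 1:
                   D          G          J          A
  init         2.749      2.663      4.339    0.01066
  Δ         -0.03043    0.06087    0.03043     0.0913
  eq           2.719      2.724      4.369      0.102
  solve Keq expr → x = 0.03043; check Q = 0.01264
Then add 1.01 M of J.
Step 2:
                   D          G          J          A
  init         2.719      2.724      5.379      0.102
  Δ         0.002228  -0.004457  -0.002228  -0.006685
  eq           2.721      2.719      5.377    0.09528
  solve Keq expr → x = -0.002228; check Q = 0.01264
Then remove 2.108 M of J.
Step 3:
                   D          G          J          A
  init         2.721      2.719      3.269    0.09528
  Δ        -0.005581    0.01116   0.005581    0.01674
  eq           2.715      2.731      3.275      0.112
  solve Keq expr → x = 0.005581; check Q = 0.01264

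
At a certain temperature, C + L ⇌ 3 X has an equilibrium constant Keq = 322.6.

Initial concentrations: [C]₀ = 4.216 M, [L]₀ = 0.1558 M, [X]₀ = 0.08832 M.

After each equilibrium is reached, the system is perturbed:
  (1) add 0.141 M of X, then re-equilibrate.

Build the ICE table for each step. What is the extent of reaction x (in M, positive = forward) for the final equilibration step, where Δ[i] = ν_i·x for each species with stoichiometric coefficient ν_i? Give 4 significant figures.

Q₀ = 0.001049 vs Keq = 322.6 ⇒ Q<K, forward
Step 1:
                  C         L         X
  Initial     4.216    0.1558   0.08832
  Change    -0.1557   -0.1557     0.467
  Equil        4.06 1.3074e-04    0.5553
  solve Keq expr → x = 0.1557; check Q = 322.6
Then add 0.141 M of X.
Step 2:
                  C         L         X
  Initial      4.06 1.3074e-04    0.6963
  Change  1.2659e-04 1.2659e-04 -3.7976e-04
  Equil        4.06 2.5733e-04    0.6959
  solve Keq expr → x = -1.2659e-04; check Q = 322.6

x = -1.2659e-04 M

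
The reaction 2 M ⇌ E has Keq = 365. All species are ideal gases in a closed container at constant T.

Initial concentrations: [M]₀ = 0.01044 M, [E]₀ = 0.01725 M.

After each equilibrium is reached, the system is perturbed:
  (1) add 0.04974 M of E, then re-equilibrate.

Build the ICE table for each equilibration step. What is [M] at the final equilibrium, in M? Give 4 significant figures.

[M]_eq = 0.0134 M

Q₀ = 158.3 vs Keq = 365 ⇒ Q<K, forward
Step 1:
                    M           E
  init        0.01044     0.01725
  Δ         -0.003249    0.001624
  eq         0.007191     0.01887
  solve Keq expr → x = 0.001624; check Q = 365
Then add 0.04974 M of E.
Step 2:
                    M           E
  init       0.007191     0.06861
  Δ          0.006206   -0.003103
  eq           0.0134     0.06551
  solve Keq expr → x = -0.003103; check Q = 365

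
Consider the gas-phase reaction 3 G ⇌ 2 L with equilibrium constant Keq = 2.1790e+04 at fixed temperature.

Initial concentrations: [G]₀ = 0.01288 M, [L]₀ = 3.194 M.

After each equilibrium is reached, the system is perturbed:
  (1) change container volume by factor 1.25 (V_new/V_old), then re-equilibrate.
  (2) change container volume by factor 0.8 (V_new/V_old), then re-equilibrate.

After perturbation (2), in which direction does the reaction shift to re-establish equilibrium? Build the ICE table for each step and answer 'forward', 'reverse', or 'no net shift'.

Q₀ = 4.7744e+06 vs Keq = 2.1790e+04 ⇒ Q>K, reverse
Step 1:
                    G           L
  Initial     0.01288       3.194
  Change      0.06408    -0.04272
  Equil       0.07696       3.151
  solve Keq expr → x = -0.02136; check Q = 2.1790e+04
Then change container volume by factor 1.25 (V_new/V_old).
Step 2:
                    G           L
  Initial     0.06156       2.521
  Change     0.004699   -0.003133
  Equil       0.06626       2.518
  solve Keq expr → x = -0.001566; check Q = 2.1790e+04
Then change container volume by factor 0.8 (V_new/V_old).
Step 3:
                    G           L
  Initial     0.08283       3.147
  Change    -0.005874    0.003916
  Equil       0.07696       3.151
  solve Keq expr → x = 0.001958; check Q = 2.1790e+04

Direction: forward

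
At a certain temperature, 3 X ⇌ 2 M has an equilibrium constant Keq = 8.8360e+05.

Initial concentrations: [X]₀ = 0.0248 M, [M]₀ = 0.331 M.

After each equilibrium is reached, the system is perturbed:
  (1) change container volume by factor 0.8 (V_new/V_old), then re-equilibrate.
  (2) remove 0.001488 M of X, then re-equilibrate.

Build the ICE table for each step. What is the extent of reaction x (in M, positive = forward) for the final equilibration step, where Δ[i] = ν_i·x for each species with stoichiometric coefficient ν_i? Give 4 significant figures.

Q₀ = 7183 vs Keq = 8.8360e+05 ⇒ Q<K, forward
Step 1:
                    X           M
  I            0.0248       0.331
  C          -0.01968     0.01312
  E          0.005117      0.3441
  solve Keq expr → x = 0.006561; check Q = 8.8360e+05
Then change container volume by factor 0.8 (V_new/V_old).
Step 2:
                    X           M
  I          0.006397      0.4302
  C       -4.5574e-04  3.0383e-04
  E          0.005941      0.4305
  solve Keq expr → x = 1.5191e-04; check Q = 8.8360e+05
Then remove 0.001488 M of X.
Step 3:
                    X           M
  I          0.004453      0.4305
  C          0.001479 -9.8595e-04
  E          0.005932      0.4295
  solve Keq expr → x = -4.9297e-04; check Q = 8.8360e+05

x = -4.9297e-04 M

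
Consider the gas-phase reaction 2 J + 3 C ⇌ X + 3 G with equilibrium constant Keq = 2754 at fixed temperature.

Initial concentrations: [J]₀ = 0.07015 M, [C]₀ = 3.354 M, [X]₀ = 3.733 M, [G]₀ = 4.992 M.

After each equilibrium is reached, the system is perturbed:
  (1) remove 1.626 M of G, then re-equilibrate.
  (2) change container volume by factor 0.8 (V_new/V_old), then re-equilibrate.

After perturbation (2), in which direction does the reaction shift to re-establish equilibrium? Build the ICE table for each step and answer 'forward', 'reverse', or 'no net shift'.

Q₀ = 2501 vs Keq = 2754 ⇒ Q<K, forward
Step 1:
                    J           C           X           G
  init        0.07015       3.354       3.733       4.992
  Δ         -0.003055   -0.004582    0.001527    0.004582
  eq           0.0671       3.349       3.735       4.997
  solve Keq expr → x = 0.001527; check Q = 2754
Then remove 1.626 M of G.
Step 2:
                    J           C           X           G
  init         0.0671       3.349       3.735       3.371
  Δ          -0.02841    -0.04261      0.0142     0.04261
  eq          0.03869       3.307       3.749       3.413
  solve Keq expr → x = 0.0142; check Q = 2754
Then change container volume by factor 0.8 (V_new/V_old).
Step 3:
                    J           C           X           G
  init        0.04836       4.134       4.686       4.266
  Δ         -0.004868   -0.007302    0.002434    0.007302
  eq          0.04349       4.126       4.688       4.274
  solve Keq expr → x = 0.002434; check Q = 2754

Direction: forward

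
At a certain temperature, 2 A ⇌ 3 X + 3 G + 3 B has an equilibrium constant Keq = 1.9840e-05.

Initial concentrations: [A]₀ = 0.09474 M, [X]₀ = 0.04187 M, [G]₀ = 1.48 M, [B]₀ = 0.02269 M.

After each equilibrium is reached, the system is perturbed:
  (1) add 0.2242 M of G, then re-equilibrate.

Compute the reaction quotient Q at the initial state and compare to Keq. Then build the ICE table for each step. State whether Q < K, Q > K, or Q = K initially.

Q₀ = 3.0969e-07; Q < K (proceeds forward)

Q₀ = 3.0969e-07 vs Keq = 1.9840e-05 ⇒ Q<K, forward
Step 1:
                   A          X          G          B
  init       0.09474    0.04187       1.48    0.02269
  Δ         -0.01714    0.02571    0.02571    0.02571
  eq          0.0776    0.06758      1.506     0.0484
  solve Keq expr → x = 0.00857; check Q = 1.9840e-05
Then add 0.2242 M of G.
Step 2:
                   A          X          G          B
  init        0.0776    0.06758       1.73     0.0484
  Δ         0.002163  -0.003245  -0.003245  -0.003245
  eq         0.07976    0.06434      1.727    0.04516
  solve Keq expr → x = -0.001082; check Q = 1.9840e-05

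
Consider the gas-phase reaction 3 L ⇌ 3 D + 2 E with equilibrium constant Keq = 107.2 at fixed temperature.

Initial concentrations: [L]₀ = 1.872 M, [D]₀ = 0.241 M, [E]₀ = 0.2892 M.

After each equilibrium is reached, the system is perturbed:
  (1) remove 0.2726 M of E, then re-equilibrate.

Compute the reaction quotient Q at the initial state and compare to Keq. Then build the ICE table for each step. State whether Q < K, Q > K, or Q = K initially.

Q₀ = 1.7846e-04 vs Keq = 107.2 ⇒ Q<K, forward
Step 1:
                   L          D          E
  init         1.872      0.241     0.2892
  Δ           -1.455      1.455     0.9703
  eq          0.4165      1.696       1.26
  solve Keq expr → x = 0.4852; check Q = 107.2
Then remove 0.2726 M of E.
Step 2:
                   L          D          E
  init        0.4165      1.696     0.9869
  Δ         -0.04557    0.04557    0.03038
  eq          0.3709      1.742      1.017
  solve Keq expr → x = 0.01519; check Q = 107.2

Q₀ = 1.7846e-04; Q < K (proceeds forward)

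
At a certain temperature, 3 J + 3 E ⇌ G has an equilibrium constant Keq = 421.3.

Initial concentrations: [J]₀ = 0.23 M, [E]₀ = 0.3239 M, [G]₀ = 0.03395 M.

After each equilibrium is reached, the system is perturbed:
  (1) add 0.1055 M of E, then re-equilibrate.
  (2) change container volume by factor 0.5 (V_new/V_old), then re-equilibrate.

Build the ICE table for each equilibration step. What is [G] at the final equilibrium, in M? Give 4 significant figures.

[G]_eq = 0.175 M

Q₀ = 82.12 vs Keq = 421.3 ⇒ Q<K, forward
Step 1:
                   J          E          G
  I             0.23     0.3239    0.03395
  C         -0.04993   -0.04993    0.01664
  E           0.1801      0.274    0.05059
  solve Keq expr → x = 0.01664; check Q = 421.3
Then add 0.1055 M of E.
Step 2:
                   J          E          G
  I           0.1801     0.3795    0.05059
  C         -0.03009   -0.03009    0.01003
  E             0.15     0.3494    0.06062
  solve Keq expr → x = 0.01003; check Q = 421.3
Then change container volume by factor 0.5 (V_new/V_old).
Step 3:
                   J          E          G
  I              0.3     0.6988     0.1212
  C          -0.1612    -0.1612    0.05373
  E           0.1388     0.5376      0.175
  solve Keq expr → x = 0.05373; check Q = 421.3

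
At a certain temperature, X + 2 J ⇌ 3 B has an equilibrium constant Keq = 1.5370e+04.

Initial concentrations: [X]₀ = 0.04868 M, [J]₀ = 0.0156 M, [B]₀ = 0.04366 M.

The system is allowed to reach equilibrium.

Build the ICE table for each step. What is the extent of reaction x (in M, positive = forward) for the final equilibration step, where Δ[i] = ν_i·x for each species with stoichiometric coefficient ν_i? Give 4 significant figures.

Q₀ = 7.025 vs Keq = 1.5370e+04 ⇒ Q<K, forward
Step 1:
                   X          J          B
  init       0.04868     0.0156    0.04366
  Δ        -0.007463   -0.01493    0.02239
  eq         0.04122 6.7440e-04    0.06605
  solve Keq expr → x = 0.007463; check Q = 1.5370e+04

x = 0.007463 M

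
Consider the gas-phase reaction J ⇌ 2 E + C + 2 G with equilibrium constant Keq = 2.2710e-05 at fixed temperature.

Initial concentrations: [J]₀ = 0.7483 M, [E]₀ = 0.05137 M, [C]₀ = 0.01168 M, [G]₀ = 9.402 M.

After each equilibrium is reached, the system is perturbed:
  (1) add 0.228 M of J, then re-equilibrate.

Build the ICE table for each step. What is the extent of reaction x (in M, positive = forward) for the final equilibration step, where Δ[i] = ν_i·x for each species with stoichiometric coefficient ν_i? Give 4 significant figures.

x = 6.9431e-05 M

Q₀ = 0.003641 vs Keq = 2.2710e-05 ⇒ Q>K, reverse
Step 1:
                    J           E           C           G
  I            0.7483     0.05137     0.01168       9.402
  C           0.01144    -0.02288    -0.01144    -0.02288
  E            0.7597     0.02849  2.4159e-04       9.379
  solve Keq expr → x = -0.01144; check Q = 2.2710e-05
Then add 0.228 M of J.
Step 2:
                    J           E           C           G
  I            0.9877     0.02849  2.4159e-04       9.379
  C       -6.9431e-05  1.3886e-04  6.9431e-05  1.3886e-04
  E            0.9877     0.02863  3.1102e-04       9.379
  solve Keq expr → x = 6.9431e-05; check Q = 2.2710e-05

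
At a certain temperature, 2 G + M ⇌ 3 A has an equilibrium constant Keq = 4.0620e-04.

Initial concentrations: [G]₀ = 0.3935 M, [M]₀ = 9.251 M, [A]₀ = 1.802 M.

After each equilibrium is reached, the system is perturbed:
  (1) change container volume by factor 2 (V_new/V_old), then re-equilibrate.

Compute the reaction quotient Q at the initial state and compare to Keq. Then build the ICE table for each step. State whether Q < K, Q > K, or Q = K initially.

Q₀ = 4.085 vs Keq = 4.0620e-04 ⇒ Q>K, reverse
Step 1:
                    G           M           A
  I            0.3935       9.251       1.802
  C             1.065      0.5327      -1.598
  E             1.459       9.784      0.2038
  solve Keq expr → x = -0.5327; check Q = 4.0620e-04
Then change container volume by factor 2 (V_new/V_old).
Step 2:
                    G           M           A
  I            0.7295       4.892      0.1019
  C                 0           0           0
  E            0.7295       4.892      0.1019
  solve Keq expr → x = 0; check Q = 4.0620e-04

Q₀ = 4.085; Q > K (proceeds reverse)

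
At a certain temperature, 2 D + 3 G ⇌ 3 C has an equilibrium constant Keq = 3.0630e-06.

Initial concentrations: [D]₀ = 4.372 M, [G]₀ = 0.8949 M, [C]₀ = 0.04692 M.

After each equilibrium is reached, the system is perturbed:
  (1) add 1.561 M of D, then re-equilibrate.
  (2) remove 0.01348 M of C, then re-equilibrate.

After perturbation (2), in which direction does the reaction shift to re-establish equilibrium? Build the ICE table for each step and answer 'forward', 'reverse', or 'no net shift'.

Direction: forward

Q₀ = 7.5403e-06 vs Keq = 3.0630e-06 ⇒ Q>K, reverse
Step 1:
                    D           G           C
  init          4.372      0.8949     0.04692
  Δ          0.007784     0.01168    -0.01168
  eq             4.38      0.9066     0.03524
  solve Keq expr → x = -0.003892; check Q = 3.0630e-06
Then add 1.561 M of D.
Step 2:
                    D           G           C
  init          5.941      0.9066     0.03524
  Δ         -0.005039   -0.007558    0.007558
  eq            5.936       0.899      0.0428
  solve Keq expr → x = 0.002519; check Q = 3.0630e-06
Then remove 0.01348 M of C.
Step 3:
                    D           G           C
  init          5.936       0.899     0.02932
  Δ         -0.008552    -0.01283     0.01283
  eq            5.927      0.8862     0.04215
  solve Keq expr → x = 0.004276; check Q = 3.0630e-06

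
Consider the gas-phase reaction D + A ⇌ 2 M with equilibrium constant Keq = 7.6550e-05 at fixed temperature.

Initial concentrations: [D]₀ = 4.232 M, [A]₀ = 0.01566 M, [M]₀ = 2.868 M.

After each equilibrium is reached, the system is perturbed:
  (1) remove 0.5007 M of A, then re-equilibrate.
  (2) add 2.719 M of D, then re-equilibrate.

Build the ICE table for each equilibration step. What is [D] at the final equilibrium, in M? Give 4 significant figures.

[D]_eq = 8.373 M

Q₀ = 124.1 vs Keq = 7.6550e-05 ⇒ Q>K, reverse
Step 1:
                   D          A          M
  Initial      4.232    0.01566      2.868
  Change       1.422      1.422     -2.843
  Equil        5.654      1.437    0.02494
  solve Keq expr → x = -1.422; check Q = 7.6550e-05
Then remove 0.5007 M of A.
Step 2:
                   D          A          M
  Initial      5.654     0.9365    0.02494
  Change    0.002389   0.002389  -0.004778
  Equil        5.656     0.9389    0.02016
  solve Keq expr → x = -0.002389; check Q = 7.6550e-05
Then add 2.719 M of D.
Step 3:
                   D          A          M
  Initial      8.375     0.9389    0.02016
  Change    -0.00217   -0.00217   0.004341
  Equil        8.373     0.9367     0.0245
  solve Keq expr → x = 0.00217; check Q = 7.6550e-05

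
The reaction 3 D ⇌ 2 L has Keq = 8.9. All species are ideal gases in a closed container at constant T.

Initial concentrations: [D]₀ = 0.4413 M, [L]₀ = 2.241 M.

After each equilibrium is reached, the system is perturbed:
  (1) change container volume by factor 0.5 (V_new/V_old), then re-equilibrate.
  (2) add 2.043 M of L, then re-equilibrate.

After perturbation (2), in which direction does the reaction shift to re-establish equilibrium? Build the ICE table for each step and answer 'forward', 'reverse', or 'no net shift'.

Direction: reverse

Q₀ = 58.44 vs Keq = 8.9 ⇒ Q>K, reverse
Step 1:
                    D           L
  Initial      0.4413       2.241
  Change         0.33       -0.22
  Equil        0.7713       2.021
  solve Keq expr → x = -0.11; check Q = 8.9
Then change container volume by factor 0.5 (V_new/V_old).
Step 2:
                    D           L
  Initial       1.543       4.042
  Change      -0.2807      0.1872
  Equil         1.262       4.229
  solve Keq expr → x = 0.09358; check Q = 8.9
Then add 2.043 M of L.
Step 3:
                    D           L
  Initial       1.262       6.272
  Change       0.3395     -0.2263
  Equil         1.601       6.046
  solve Keq expr → x = -0.1132; check Q = 8.9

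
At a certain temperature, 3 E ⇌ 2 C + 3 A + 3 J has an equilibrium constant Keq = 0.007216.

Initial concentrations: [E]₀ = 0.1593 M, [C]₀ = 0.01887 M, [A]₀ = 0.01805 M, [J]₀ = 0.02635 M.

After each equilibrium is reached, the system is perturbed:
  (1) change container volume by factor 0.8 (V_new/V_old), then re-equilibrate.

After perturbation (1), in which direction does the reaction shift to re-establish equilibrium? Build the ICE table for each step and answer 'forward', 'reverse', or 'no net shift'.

Q₀ = 9.4770e-12 vs Keq = 0.007216 ⇒ Q<K, forward
Step 1:
                    E           C           A           J
  init         0.1593     0.01887     0.01805     0.02635
  Δ           -0.1317     0.08782      0.1317      0.1317
  eq          0.02756      0.1067      0.1498      0.1581
  solve Keq expr → x = 0.04391; check Q = 0.007216
Then change container volume by factor 0.8 (V_new/V_old).
Step 2:
                    E           C           A           J
  init        0.03446      0.1334      0.1872      0.1976
  Δ          0.009356   -0.006237   -0.009356   -0.009356
  eq          0.04381      0.1271      0.1779      0.1883
  solve Keq expr → x = -0.003119; check Q = 0.007216

Direction: reverse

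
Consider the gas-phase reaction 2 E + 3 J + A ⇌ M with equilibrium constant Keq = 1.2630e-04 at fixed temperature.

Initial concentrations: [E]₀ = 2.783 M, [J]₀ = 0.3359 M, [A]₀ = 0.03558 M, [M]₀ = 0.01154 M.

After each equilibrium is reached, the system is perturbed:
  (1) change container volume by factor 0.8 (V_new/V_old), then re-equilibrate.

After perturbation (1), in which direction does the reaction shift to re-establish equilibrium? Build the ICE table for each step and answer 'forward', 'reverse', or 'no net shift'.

Q₀ = 1.105 vs Keq = 1.2630e-04 ⇒ Q>K, reverse
Step 1:
                    E           J           A           M
  init          2.783      0.3359     0.03558     0.01154
  Δ           0.02308     0.03461     0.01154    -0.01154
  eq            2.806      0.3705     0.04712  2.3834e-06
  solve Keq expr → x = -0.01154; check Q = 1.2630e-04
Then change container volume by factor 0.8 (V_new/V_old).
Step 2:
                    E           J           A           M
  init          3.508      0.4631      0.0589  2.9792e-06
  Δ       -1.2221e-05 -1.8332e-05 -6.1106e-06  6.1106e-06
  eq            3.508      0.4631     0.05889  9.0898e-06
  solve Keq expr → x = 6.1106e-06; check Q = 1.2630e-04

Direction: forward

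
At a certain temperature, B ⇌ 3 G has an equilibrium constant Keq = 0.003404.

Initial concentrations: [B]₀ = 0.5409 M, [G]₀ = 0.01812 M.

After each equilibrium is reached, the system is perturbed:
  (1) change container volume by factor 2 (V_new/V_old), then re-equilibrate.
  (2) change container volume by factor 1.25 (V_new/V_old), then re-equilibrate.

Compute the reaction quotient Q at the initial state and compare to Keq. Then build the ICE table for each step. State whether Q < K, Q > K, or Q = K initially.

Q₀ = 1.0999e-05 vs Keq = 0.003404 ⇒ Q<K, forward
Step 1:
                    B           G
  Initial      0.5409     0.01812
  Change     -0.03394      0.1018
  Equil         0.507      0.1199
  solve Keq expr → x = 0.03394; check Q = 0.003404
Then change container volume by factor 2 (V_new/V_old).
Step 2:
                    B           G
  Initial      0.2535     0.05997
  Change     -0.01127      0.0338
  Equil        0.2422     0.09377
  solve Keq expr → x = 0.01127; check Q = 0.003404
Then change container volume by factor 1.25 (V_new/V_old).
Step 3:
                    B           G
  Initial      0.1938     0.07502
  Change    -0.003819     0.01146
  Equil          0.19     0.08647
  solve Keq expr → x = 0.003819; check Q = 0.003404

Q₀ = 1.0999e-05; Q < K (proceeds forward)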